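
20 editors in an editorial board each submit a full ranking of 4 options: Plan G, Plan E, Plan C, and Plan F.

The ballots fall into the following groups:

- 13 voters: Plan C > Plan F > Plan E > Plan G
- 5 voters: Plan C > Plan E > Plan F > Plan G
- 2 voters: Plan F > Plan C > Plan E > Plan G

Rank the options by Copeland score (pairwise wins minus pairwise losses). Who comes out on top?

Pairwise results:
  Plan G vs Plan E: Plan E wins 20–0.
  Plan G vs Plan C: Plan C wins 20–0.
  Plan G vs Plan F: Plan F wins 20–0.
  Plan E vs Plan C: Plan C wins 20–0.
  Plan E vs Plan F: Plan F wins 15–5.
  Plan C vs Plan F: Plan C wins 18–2.
Copeland scores (wins − losses):
  Plan G: 0 − 3 = -3
  Plan E: 1 − 2 = -1
  Plan C: 3 − 0 = 3
  Plan F: 2 − 1 = 1
Plan C has the best Copeland score.

Plan C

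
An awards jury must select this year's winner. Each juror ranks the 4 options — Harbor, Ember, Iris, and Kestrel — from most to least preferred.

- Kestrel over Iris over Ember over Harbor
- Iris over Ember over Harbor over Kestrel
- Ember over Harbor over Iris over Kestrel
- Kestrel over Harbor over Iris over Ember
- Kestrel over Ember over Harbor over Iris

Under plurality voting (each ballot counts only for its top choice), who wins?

Kestrel

First-place vote totals:
  Harbor: 0
  Ember: 1
  Iris: 1
  Kestrel: 3
Kestrel has the most first-place votes.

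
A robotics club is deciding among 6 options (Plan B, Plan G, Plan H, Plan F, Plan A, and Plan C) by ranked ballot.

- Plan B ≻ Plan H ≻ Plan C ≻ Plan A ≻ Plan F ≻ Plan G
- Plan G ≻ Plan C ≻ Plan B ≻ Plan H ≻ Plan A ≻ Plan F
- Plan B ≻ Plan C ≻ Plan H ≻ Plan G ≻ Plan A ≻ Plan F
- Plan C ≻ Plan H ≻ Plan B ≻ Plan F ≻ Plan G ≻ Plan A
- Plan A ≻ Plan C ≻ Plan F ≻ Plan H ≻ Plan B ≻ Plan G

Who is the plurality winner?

First-place vote totals:
  Plan B: 2
  Plan G: 1
  Plan H: 0
  Plan F: 0
  Plan A: 1
  Plan C: 1
Plan B has the most first-place votes.

Plan B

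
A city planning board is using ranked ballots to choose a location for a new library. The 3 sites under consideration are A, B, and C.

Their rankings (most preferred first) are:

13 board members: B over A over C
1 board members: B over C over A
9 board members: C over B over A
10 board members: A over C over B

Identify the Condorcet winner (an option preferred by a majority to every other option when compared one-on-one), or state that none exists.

None — there is no Condorcet winner

Head-to-head results (33 voters total):
A vs B: B wins 23–10.
A vs C: A wins 23–10.
B vs C: C wins 19–14.
No candidate beats all others: A beats C beats B beats A, a majority cycle.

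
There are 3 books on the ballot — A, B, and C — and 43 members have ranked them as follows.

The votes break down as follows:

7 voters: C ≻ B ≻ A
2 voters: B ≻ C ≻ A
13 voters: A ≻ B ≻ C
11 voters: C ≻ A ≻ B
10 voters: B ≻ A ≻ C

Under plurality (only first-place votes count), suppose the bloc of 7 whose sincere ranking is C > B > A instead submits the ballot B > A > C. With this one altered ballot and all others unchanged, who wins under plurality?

First-place totals with the altered ballot: A 13, B 19, C 11.
The switch changes the winner from C to B.

B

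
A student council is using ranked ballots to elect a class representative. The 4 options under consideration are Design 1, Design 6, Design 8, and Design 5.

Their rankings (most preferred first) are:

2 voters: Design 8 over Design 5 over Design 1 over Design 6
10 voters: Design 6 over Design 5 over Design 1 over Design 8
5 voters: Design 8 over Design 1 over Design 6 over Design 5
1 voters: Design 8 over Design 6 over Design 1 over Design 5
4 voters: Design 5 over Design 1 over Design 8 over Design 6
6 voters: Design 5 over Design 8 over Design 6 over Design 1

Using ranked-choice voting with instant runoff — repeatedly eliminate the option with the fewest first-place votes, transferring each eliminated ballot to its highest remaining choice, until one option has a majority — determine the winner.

Design 6

Round 1: Design 6 10, Design 5 10, Design 8 8, Design 1 0. Design 1 has the fewest and is eliminated.
Round 2: Design 6 10, Design 5 10, Design 8 8. Design 8 has the fewest and is eliminated.
Round 3: Design 6 16, Design 5 12. Design 6 has a majority.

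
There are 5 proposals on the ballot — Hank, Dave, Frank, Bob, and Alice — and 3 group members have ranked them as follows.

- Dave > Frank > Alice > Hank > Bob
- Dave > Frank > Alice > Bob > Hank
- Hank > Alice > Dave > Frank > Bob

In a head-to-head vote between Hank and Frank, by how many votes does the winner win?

1

Ballots ranking Hank above Frank: 1.
Ballots ranking Frank above Hank: 2.
Frank wins 2–1, a margin of 1.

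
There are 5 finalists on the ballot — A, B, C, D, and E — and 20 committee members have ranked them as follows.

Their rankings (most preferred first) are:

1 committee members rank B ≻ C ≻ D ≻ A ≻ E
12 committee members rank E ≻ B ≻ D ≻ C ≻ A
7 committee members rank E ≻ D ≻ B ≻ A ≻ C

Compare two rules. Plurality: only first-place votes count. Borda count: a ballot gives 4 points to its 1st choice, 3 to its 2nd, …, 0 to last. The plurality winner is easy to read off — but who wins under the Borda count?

E

Plurality first-place counts: A 0, B 1, C 0, D 0, E 19 → E.
Borda totals: A 8, B 54, C 15, D 47, E 76 → E.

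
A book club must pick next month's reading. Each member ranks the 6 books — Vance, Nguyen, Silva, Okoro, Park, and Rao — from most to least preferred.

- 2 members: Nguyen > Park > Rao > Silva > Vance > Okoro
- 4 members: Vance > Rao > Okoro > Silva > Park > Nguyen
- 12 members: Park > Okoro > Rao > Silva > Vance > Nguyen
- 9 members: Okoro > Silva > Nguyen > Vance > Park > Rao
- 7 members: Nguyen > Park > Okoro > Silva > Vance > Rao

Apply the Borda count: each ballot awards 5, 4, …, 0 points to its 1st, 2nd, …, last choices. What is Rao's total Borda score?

58

Borda scores:
  Vance: 2·1 + 4·5 + 12·1 + 9·2 + 7·1 = 59
  Nguyen: 2·5 + 4·0 + 12·0 + 9·3 + 7·5 = 72
  Silva: 2·2 + 4·2 + 12·2 + 9·4 + 7·2 = 86
  Okoro: 2·0 + 4·3 + 12·4 + 9·5 + 7·3 = 126
  Park: 2·4 + 4·1 + 12·5 + 9·1 + 7·4 = 109
  Rao: 2·3 + 4·4 + 12·3 + 9·0 + 7·0 = 58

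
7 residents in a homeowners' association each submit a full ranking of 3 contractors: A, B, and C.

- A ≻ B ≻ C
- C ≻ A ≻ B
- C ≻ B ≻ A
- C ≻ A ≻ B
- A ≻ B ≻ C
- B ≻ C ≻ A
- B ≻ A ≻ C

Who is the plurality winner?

First-place vote totals:
  A: 2
  B: 2
  C: 3
C has the most first-place votes.

C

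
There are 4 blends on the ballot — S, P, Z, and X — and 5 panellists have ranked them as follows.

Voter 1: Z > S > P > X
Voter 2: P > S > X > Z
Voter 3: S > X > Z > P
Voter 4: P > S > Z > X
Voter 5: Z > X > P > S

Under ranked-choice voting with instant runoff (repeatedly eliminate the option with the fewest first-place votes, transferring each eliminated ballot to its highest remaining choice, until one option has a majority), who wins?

Z

Round 1: P 2, Z 2, S 1, X 0. X has the fewest and is eliminated.
Round 2: P 2, Z 2, S 1. S has the fewest and is eliminated.
Round 3: Z 3, P 2. Z has a majority.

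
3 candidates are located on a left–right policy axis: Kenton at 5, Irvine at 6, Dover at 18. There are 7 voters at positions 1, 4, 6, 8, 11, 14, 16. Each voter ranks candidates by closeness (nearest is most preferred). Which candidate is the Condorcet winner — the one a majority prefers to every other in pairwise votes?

Irvine

With single-peaked preferences on a line, the Condorcet winner is the candidate closest to the median voter.
The median voter (position 8) is closest to Irvine at 6.
Check: Irvine vs Dover — voters closer to Irvine: 5 of 7.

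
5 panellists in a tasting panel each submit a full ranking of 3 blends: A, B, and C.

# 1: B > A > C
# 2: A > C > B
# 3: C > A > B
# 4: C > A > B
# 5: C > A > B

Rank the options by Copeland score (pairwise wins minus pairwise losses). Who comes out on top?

Pairwise results:
  A vs B: A wins 4–1.
  A vs C: C wins 3–2.
  B vs C: C wins 4–1.
Copeland scores (wins − losses):
  A: 1 − 1 = 0
  B: 0 − 2 = -2
  C: 2 − 0 = 2
C has the best Copeland score.

C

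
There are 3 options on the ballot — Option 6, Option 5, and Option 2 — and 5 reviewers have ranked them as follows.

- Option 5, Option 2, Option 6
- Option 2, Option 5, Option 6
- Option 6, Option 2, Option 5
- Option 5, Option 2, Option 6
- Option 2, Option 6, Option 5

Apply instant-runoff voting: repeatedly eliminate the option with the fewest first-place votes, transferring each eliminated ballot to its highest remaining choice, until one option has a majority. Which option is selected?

Option 2

Round 1: Option 5 2, Option 2 2, Option 6 1. Option 6 has the fewest and is eliminated.
Round 2: Option 2 3, Option 5 2. Option 2 has a majority.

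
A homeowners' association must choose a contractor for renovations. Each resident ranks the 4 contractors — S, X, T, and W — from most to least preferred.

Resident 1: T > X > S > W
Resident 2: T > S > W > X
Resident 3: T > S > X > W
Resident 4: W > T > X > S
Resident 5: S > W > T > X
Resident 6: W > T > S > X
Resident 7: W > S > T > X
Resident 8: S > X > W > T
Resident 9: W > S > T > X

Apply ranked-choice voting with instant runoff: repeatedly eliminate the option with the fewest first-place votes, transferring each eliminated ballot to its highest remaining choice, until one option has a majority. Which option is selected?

Round 1: W 4, T 3, S 2, X 0. X has the fewest and is eliminated.
Round 2: W 4, T 3, S 2. S has the fewest and is eliminated.
Round 3: W 6, T 3. W has a majority.

W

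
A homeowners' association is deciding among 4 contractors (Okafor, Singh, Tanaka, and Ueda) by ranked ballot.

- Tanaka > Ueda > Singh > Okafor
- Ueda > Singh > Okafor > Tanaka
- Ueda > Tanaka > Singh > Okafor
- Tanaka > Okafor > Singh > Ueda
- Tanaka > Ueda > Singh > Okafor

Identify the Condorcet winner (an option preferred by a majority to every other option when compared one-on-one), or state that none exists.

Tanaka

Head-to-head results (5 voters total):
Okafor vs Singh: Singh wins 4–1.
Okafor vs Tanaka: Tanaka wins 4–1.
Okafor vs Ueda: Ueda wins 4–1.
Singh vs Tanaka: Tanaka wins 4–1.
Singh vs Ueda: Ueda wins 4–1.
Tanaka vs Ueda: Tanaka wins 3–2.
Tanaka beats each rival — Okafor (4–1), Singh (4–1), Ueda (3–2) — so Tanaka is the Condorcet winner.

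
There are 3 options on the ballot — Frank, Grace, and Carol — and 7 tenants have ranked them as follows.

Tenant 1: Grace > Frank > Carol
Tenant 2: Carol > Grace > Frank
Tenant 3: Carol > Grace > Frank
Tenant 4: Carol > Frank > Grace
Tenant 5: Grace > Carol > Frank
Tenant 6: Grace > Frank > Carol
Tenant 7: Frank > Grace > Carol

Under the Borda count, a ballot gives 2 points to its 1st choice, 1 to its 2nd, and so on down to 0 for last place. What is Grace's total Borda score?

Borda scores:
  Frank: 1 + 0 + 0 + 1 + 0 + 1 + 2 = 5
  Grace: 2 + 1 + 1 + 0 + 2 + 2 + 1 = 9
  Carol: 0 + 2 + 2 + 2 + 1 + 0 + 0 = 7

9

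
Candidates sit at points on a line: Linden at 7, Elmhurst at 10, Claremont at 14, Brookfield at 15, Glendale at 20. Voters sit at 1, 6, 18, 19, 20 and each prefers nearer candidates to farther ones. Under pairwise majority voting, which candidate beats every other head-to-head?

With single-peaked preferences on a line, the Condorcet winner is the candidate closest to the median voter.
The median voter (position 18) is closest to Glendale at 20.
Check: Glendale vs Claremont — voters closer to Glendale: 3 of 5.

Glendale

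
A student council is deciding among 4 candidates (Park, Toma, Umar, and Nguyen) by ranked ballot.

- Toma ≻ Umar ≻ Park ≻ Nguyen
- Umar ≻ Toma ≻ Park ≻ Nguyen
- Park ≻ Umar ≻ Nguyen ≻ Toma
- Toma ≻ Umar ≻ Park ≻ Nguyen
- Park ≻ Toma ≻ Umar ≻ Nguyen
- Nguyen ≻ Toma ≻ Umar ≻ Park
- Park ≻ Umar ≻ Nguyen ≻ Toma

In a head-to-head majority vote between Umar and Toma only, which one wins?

Toma

Ballots ranking Umar above Toma: 3.
Ballots ranking Toma above Umar: 4.
Toma wins the head-to-head, 4–3.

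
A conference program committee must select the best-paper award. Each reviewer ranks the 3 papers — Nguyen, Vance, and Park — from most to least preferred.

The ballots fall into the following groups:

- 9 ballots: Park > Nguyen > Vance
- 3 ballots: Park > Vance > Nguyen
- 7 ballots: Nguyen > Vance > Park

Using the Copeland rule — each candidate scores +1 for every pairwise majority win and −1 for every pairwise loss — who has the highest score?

Pairwise results:
  Nguyen vs Vance: Nguyen wins 16–3.
  Nguyen vs Park: Park wins 12–7.
  Vance vs Park: Park wins 12–7.
Copeland scores (wins − losses):
  Nguyen: 1 − 1 = 0
  Vance: 0 − 2 = -2
  Park: 2 − 0 = 2
Park has the best Copeland score.

Park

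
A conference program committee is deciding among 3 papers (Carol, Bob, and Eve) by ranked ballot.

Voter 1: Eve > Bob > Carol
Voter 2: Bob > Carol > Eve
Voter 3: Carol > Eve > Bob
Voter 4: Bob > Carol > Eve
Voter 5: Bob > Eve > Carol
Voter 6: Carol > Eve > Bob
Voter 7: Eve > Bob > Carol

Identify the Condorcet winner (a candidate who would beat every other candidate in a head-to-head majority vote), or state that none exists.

No Condorcet winner

Head-to-head results (7 voters total):
Carol vs Bob: Bob wins 5–2.
Carol vs Eve: Carol wins 4–3.
Bob vs Eve: Eve wins 4–3.
No candidate beats all others: Carol beats Eve beats Bob beats Carol, a majority cycle.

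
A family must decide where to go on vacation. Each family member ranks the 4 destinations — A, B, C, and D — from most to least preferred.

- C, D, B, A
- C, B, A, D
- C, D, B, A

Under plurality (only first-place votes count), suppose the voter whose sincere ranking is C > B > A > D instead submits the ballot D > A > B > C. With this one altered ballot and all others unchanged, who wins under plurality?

First-place totals with the altered ballot: A 0, B 0, C 2, D 1.
The winner is unchanged: still C.

C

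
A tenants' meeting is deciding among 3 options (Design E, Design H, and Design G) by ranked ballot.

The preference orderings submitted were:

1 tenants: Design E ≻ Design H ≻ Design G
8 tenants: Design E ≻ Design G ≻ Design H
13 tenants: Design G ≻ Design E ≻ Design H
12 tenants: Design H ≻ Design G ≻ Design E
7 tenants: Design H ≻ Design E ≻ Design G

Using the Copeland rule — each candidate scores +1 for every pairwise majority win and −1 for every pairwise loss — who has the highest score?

Pairwise results:
  Design E vs Design H: Design E wins 22–19.
  Design E vs Design G: Design G wins 25–16.
  Design H vs Design G: Design G wins 21–20.
Copeland scores (wins − losses):
  Design E: 1 − 1 = 0
  Design H: 0 − 2 = -2
  Design G: 2 − 0 = 2
Design G has the best Copeland score.

Design G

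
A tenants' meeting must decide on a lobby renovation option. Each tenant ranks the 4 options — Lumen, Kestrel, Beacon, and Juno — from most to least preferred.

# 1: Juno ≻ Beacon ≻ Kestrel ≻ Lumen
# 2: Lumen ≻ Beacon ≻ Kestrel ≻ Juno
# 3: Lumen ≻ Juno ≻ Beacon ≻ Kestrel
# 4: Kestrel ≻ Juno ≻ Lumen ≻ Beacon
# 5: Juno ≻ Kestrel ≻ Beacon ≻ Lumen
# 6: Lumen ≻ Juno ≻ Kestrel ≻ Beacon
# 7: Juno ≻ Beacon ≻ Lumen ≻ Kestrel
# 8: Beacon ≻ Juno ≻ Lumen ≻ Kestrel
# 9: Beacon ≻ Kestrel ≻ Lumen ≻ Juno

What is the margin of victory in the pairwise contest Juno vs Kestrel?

Ballots ranking Juno above Kestrel: 6.
Ballots ranking Kestrel above Juno: 3.
Juno wins 6–3, a margin of 3.

3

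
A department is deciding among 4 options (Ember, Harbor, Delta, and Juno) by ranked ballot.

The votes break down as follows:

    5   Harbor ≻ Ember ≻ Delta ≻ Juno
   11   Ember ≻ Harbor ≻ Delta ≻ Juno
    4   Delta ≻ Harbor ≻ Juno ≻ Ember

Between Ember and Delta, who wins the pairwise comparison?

Ballots ranking Ember above Delta: 5+11 = 16.
Ballots ranking Delta above Ember: 4.
Ember wins the head-to-head, 16–4.

Ember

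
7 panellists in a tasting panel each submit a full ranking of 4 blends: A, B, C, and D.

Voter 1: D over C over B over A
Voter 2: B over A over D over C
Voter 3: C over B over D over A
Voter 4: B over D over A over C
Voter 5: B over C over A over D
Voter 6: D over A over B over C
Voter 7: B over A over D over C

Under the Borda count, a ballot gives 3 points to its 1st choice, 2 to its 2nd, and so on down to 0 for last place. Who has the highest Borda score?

Borda scores:
  A: 0 + 2 + 0 + 1 + 1 + 2 + 2 = 8
  B: 1 + 3 + 2 + 3 + 3 + 1 + 3 = 16
  C: 2 + 0 + 3 + 0 + 2 + 0 + 0 = 7
  D: 3 + 1 + 1 + 2 + 0 + 3 + 1 = 11
B has the highest total.

B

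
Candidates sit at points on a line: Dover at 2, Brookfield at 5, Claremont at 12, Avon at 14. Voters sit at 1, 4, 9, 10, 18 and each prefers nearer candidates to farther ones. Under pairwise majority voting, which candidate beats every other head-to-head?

With single-peaked preferences on a line, the Condorcet winner is the candidate closest to the median voter.
The median voter (position 9) is closest to Claremont at 12.
Check: Claremont vs Brookfield — voters closer to Claremont: 3 of 5.

Claremont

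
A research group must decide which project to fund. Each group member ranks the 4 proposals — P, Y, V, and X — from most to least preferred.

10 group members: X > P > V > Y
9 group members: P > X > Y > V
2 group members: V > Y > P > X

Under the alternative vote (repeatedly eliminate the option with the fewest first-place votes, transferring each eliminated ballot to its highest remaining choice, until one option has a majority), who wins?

Round 1: X 10, P 9, V 2, Y 0. Y has the fewest and is eliminated.
Round 2: X 10, P 9, V 2. V has the fewest and is eliminated.
Round 3: P 11, X 10. P has a majority.

P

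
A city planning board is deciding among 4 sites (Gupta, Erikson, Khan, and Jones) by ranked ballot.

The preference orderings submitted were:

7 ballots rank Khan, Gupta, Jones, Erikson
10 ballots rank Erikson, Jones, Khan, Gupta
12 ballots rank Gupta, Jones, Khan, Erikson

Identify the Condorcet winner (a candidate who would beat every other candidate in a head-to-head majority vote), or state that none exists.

Head-to-head results (29 voters total):
Gupta vs Erikson: Gupta wins 19–10.
Gupta vs Khan: Khan wins 17–12.
Gupta vs Jones: Gupta wins 19–10.
Erikson vs Khan: Khan wins 19–10.
Erikson vs Jones: Jones wins 19–10.
Khan vs Jones: Jones wins 22–7.
No candidate beats all others: Gupta beats Jones beats Khan beats Gupta, a majority cycle.

No Condorcet winner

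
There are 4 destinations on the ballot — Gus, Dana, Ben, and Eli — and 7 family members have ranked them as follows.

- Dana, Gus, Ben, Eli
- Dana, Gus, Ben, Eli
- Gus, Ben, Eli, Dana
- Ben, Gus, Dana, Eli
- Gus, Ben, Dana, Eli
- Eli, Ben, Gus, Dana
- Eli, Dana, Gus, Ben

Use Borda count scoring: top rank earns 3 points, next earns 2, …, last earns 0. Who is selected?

Borda scores:
  Gus: 2 + 2 + 3 + 2 + 3 + 1 + 1 = 14
  Dana: 3 + 3 + 0 + 1 + 1 + 0 + 2 = 10
  Ben: 1 + 1 + 2 + 3 + 2 + 2 + 0 = 11
  Eli: 0 + 0 + 1 + 0 + 0 + 3 + 3 = 7
Gus has the highest total.

Gus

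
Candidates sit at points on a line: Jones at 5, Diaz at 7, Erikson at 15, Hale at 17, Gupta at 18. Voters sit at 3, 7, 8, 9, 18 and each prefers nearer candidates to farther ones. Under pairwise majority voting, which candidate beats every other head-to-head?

Diaz

With single-peaked preferences on a line, the Condorcet winner is the candidate closest to the median voter.
The median voter (position 8) is closest to Diaz at 7.
Check: Diaz vs Hale — voters closer to Diaz: 4 of 5.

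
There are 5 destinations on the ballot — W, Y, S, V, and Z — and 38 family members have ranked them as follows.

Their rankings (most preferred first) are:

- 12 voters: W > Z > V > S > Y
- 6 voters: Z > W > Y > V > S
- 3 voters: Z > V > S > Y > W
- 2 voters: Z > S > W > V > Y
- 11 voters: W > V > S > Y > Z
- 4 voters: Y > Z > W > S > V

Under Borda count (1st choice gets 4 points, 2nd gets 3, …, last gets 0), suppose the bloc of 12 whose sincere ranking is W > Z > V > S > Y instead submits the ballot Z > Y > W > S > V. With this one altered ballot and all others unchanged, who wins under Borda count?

Z

Borda totals with the altered ballot: W 98, Y 78, S 50, V 50, Z 104.
The switch changes the winner from W to Z.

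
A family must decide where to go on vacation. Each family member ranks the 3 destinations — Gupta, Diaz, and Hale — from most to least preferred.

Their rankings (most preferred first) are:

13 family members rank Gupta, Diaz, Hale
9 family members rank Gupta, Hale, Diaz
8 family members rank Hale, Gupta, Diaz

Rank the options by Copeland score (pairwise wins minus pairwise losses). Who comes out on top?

Pairwise results:
  Gupta vs Diaz: Gupta wins 30–0.
  Gupta vs Hale: Gupta wins 22–8.
  Diaz vs Hale: Hale wins 17–13.
Copeland scores (wins − losses):
  Gupta: 2 − 0 = 2
  Diaz: 0 − 2 = -2
  Hale: 1 − 1 = 0
Gupta has the best Copeland score.

Gupta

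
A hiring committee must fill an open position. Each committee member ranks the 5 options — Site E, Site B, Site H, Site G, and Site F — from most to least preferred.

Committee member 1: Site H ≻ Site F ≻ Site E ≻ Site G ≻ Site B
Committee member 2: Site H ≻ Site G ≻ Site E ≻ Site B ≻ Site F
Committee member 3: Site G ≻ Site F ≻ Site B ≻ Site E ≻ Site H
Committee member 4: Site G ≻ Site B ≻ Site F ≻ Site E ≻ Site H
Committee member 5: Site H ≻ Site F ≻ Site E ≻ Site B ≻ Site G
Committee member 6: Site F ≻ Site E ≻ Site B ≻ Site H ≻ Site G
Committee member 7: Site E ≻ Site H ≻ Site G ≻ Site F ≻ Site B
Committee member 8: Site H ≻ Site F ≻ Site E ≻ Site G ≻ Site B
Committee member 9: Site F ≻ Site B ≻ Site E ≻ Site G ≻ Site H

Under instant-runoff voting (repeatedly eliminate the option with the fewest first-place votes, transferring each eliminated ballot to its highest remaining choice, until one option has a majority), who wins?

Site H

Round 1: Site H 4, Site G 2, Site F 2, Site E 1, Site B 0. Site B has the fewest and is eliminated.
Round 2: Site H 4, Site G 2, Site F 2, Site E 1. Site E has the fewest and is eliminated.
Round 3: Site H 5, Site G 2, Site F 2. Site H has a majority.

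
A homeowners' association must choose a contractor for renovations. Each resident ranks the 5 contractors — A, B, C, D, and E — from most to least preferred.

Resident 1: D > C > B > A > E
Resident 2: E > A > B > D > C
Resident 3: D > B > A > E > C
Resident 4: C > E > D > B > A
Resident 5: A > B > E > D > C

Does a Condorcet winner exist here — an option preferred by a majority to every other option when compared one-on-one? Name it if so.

There is no Condorcet winner

Head-to-head results (5 voters total):
A vs B: B wins 3–2.
A vs C: A wins 3–2.
A vs D: D wins 3–2.
A vs E: A wins 3–2.
B vs C: B wins 3–2.
B vs D: D wins 3–2.
B vs E: B wins 3–2.
C vs D: D wins 4–1.
C vs E: E wins 3–2.
D vs E: E wins 3–2.
No candidate beats all others: A beats E beats D beats A, a majority cycle.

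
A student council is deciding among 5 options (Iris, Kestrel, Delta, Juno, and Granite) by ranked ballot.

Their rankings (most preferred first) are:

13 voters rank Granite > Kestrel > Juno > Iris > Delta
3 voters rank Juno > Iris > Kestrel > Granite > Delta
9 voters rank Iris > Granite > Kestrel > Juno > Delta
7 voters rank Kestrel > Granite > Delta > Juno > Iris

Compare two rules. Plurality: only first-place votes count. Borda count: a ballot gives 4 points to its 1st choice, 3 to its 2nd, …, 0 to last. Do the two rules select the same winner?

Yes

Plurality first-place counts: Iris 9, Kestrel 7, Delta 0, Juno 3, Granite 13 → Granite.
Borda totals: Iris 58, Kestrel 91, Delta 14, Juno 54, Granite 103 → Granite.
The two rules agree on Granite.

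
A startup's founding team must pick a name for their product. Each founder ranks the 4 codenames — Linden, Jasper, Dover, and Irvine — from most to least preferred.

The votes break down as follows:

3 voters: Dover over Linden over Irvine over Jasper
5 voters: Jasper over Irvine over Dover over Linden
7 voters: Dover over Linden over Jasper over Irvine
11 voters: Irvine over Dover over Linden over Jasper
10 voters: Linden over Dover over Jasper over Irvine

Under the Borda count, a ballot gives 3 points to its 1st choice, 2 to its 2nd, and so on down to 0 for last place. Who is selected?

Dover

Borda scores:
  Linden: 3·2 + 5·0 + 7·2 + 11·1 + 10·3 = 61
  Jasper: 3·0 + 5·3 + 7·1 + 11·0 + 10·1 = 32
  Dover: 3·3 + 5·1 + 7·3 + 11·2 + 10·2 = 77
  Irvine: 3·1 + 5·2 + 7·0 + 11·3 + 10·0 = 46
Dover has the highest total.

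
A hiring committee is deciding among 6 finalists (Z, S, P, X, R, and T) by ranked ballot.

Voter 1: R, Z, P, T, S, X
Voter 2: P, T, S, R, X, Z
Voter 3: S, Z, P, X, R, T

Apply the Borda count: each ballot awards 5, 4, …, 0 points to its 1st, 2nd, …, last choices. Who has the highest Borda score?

P

Borda scores:
  Z: 4 + 0 + 4 = 8
  S: 1 + 3 + 5 = 9
  P: 3 + 5 + 3 = 11
  X: 0 + 1 + 2 = 3
  R: 5 + 2 + 1 = 8
  T: 2 + 4 + 0 = 6
P has the highest total.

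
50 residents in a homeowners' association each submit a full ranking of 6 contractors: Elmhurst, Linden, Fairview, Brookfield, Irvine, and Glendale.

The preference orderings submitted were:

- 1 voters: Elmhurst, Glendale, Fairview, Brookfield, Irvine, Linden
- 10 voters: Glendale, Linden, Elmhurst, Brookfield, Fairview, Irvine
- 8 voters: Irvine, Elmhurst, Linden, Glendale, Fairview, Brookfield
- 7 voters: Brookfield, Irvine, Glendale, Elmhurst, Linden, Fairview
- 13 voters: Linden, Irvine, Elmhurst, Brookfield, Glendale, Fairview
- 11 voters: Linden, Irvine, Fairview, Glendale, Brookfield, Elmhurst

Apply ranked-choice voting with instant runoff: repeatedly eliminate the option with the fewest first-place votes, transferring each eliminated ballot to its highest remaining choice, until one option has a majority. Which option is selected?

Round 1: Linden 24, Glendale 10, Irvine 8, Brookfield 7, Elmhurst 1, Fairview 0. Fairview has the fewest and is eliminated.
Round 2: Linden 24, Glendale 10, Irvine 8, Brookfield 7, Elmhurst 1. Elmhurst has the fewest and is eliminated.
Round 3: Linden 24, Glendale 11, Irvine 8, Brookfield 7. Brookfield has the fewest and is eliminated.
Round 4: Linden 24, Irvine 15, Glendale 11. Glendale has the fewest and is eliminated.
Round 5: Linden 34, Irvine 16. Linden has a majority.

Linden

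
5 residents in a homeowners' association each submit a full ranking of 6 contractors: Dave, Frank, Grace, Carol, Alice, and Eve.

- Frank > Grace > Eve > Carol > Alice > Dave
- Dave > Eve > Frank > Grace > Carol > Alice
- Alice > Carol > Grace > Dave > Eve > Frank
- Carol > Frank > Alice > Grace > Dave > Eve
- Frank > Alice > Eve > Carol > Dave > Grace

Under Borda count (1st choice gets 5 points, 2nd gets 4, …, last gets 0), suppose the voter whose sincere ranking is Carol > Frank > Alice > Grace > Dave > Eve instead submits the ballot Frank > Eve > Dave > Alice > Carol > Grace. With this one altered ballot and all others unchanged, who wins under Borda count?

Borda totals with the altered ballot: Dave 11, Frank 18, Grace 9, Carol 10, Alice 12, Eve 15.
The winner is unchanged: still Frank.

Frank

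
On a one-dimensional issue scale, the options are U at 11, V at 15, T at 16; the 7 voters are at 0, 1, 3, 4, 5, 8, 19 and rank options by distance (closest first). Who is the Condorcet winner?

With single-peaked preferences on a line, the Condorcet winner is the candidate closest to the median voter.
The median voter (position 4) is closest to U at 11.
Check: U vs V — voters closer to U: 6 of 7.

U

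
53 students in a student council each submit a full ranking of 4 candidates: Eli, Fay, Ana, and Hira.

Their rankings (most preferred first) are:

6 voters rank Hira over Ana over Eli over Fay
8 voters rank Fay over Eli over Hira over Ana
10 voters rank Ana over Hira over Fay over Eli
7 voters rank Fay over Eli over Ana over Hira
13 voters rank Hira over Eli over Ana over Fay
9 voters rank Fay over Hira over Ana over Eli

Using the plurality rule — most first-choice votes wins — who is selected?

Fay

First-place vote totals:
  Eli: 0
  Fay: 24
  Ana: 10
  Hira: 19
Fay has the most first-place votes.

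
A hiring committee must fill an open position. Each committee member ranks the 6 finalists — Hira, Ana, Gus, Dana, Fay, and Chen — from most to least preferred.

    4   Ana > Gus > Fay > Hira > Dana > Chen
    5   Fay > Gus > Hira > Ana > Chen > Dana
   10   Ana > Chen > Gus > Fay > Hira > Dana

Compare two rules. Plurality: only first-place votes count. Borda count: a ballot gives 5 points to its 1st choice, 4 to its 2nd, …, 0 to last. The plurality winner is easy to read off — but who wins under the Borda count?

Plurality first-place counts: Hira 0, Ana 14, Gus 0, Dana 0, Fay 5, Chen 0 → Ana.
Borda totals: Hira 33, Ana 80, Gus 66, Dana 4, Fay 57, Chen 45 → Ana.

Ana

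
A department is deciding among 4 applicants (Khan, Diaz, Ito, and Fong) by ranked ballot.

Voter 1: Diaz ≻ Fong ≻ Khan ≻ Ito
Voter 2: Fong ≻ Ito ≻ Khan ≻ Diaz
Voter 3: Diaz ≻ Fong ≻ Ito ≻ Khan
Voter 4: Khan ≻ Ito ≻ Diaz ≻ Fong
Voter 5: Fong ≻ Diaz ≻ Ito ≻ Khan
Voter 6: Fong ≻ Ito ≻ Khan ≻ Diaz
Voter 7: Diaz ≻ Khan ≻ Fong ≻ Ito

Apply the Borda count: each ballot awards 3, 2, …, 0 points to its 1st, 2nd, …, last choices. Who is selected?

Borda scores:
  Khan: 1 + 1 + 0 + 3 + 0 + 1 + 2 = 8
  Diaz: 3 + 0 + 3 + 1 + 2 + 0 + 3 = 12
  Ito: 0 + 2 + 1 + 2 + 1 + 2 + 0 = 8
  Fong: 2 + 3 + 2 + 0 + 3 + 3 + 1 = 14
Fong has the highest total.

Fong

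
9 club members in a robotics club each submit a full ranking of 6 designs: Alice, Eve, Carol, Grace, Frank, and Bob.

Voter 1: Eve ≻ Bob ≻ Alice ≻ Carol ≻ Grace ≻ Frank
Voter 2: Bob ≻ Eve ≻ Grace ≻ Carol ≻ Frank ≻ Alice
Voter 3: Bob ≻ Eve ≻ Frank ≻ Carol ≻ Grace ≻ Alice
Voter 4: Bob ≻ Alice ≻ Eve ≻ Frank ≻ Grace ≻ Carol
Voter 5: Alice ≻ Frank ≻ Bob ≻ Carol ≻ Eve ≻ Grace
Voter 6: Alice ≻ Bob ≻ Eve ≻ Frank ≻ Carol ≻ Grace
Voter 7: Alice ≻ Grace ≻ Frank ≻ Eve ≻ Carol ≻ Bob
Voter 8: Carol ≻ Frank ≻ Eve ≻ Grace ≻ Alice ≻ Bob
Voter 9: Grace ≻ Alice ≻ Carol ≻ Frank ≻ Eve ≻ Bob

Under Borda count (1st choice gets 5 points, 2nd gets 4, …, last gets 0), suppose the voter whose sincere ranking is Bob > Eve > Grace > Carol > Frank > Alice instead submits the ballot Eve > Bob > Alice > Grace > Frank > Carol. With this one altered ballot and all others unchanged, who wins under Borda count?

Alice

Borda totals with the altered ballot: Alice 30, Eve 27, Carol 16, Grace 16, Frank 21, Bob 25.
The winner is unchanged: still Alice.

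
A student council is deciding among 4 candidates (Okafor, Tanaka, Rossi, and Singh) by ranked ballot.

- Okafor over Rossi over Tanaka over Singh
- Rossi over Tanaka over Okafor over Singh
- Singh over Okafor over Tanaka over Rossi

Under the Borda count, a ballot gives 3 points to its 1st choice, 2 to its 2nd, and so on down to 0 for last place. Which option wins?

Borda scores:
  Okafor: 3 + 1 + 2 = 6
  Tanaka: 1 + 2 + 1 = 4
  Rossi: 2 + 3 + 0 = 5
  Singh: 0 + 0 + 3 = 3
Okafor has the highest total.

Okafor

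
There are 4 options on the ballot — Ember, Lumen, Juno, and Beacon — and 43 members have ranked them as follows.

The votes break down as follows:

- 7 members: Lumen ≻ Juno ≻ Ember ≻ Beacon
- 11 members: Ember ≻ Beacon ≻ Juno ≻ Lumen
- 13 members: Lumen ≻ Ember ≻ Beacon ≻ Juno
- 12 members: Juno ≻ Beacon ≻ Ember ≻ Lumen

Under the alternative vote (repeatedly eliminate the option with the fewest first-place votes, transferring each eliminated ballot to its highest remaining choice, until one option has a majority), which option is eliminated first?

Round 1: Lumen 20, Juno 12, Ember 11, Beacon 0. Beacon has the fewest and is eliminated.
Round 2: Lumen 20, Juno 12, Ember 11. Ember has the fewest and is eliminated.
Round 3: Juno 23, Lumen 20. Juno has a majority.

Beacon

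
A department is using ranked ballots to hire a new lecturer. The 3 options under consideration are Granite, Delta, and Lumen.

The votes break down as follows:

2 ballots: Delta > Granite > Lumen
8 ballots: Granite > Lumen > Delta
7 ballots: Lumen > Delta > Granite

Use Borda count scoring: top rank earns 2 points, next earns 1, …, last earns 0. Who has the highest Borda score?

Lumen

Borda scores:
  Granite: 2·1 + 8·2 + 7·0 = 18
  Delta: 2·2 + 8·0 + 7·1 = 11
  Lumen: 2·0 + 8·1 + 7·2 = 22
Lumen has the highest total.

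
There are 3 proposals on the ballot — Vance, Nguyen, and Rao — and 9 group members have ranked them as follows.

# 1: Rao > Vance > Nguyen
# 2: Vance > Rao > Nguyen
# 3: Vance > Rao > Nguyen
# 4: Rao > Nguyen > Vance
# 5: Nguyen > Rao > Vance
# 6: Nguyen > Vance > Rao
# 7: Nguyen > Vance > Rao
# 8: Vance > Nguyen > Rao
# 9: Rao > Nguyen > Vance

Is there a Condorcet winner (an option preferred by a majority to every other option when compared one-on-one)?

No

Head-to-head results (9 voters total):
Vance vs Nguyen: Nguyen wins 5–4.
Vance vs Rao: Vance wins 5–4.
Nguyen vs Rao: Rao wins 5–4.
No candidate beats all others: Vance beats Rao beats Nguyen beats Vance, a majority cycle.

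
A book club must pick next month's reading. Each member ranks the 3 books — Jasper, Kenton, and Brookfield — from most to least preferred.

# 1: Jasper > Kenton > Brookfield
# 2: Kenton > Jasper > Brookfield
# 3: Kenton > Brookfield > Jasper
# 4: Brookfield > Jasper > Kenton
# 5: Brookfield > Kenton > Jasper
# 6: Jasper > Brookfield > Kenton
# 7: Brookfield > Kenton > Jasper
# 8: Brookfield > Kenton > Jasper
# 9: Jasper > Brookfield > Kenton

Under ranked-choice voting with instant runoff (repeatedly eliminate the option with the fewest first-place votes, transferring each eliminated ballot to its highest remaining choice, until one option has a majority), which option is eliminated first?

Round 1: Brookfield 4, Jasper 3, Kenton 2. Kenton has the fewest and is eliminated.
Round 2: Brookfield 5, Jasper 4. Brookfield has a majority.

Kenton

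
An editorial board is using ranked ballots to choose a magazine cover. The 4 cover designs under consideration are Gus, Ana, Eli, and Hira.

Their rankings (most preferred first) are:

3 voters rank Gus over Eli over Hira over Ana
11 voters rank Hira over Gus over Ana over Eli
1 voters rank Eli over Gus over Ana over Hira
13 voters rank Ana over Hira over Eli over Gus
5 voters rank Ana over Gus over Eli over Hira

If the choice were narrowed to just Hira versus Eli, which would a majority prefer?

Ballots ranking Hira above Eli: 11+13 = 24.
Ballots ranking Eli above Hira: 3+1+5 = 9.
Hira wins the head-to-head, 24–9.

Hira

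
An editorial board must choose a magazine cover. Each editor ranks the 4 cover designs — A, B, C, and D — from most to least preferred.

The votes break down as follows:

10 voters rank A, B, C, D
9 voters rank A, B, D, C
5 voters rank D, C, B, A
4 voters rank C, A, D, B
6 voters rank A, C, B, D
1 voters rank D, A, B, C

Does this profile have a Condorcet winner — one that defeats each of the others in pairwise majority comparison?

Head-to-head results (35 voters total):
A vs B: A wins 30–5.
A vs C: A wins 26–9.
A vs D: A wins 29–6.
B vs C: B wins 20–15.
B vs D: B wins 25–10.
C vs D: C wins 20–15.
A beats each rival — B (30–5), C (26–9), D (29–6) — so A is the Condorcet winner.

Yes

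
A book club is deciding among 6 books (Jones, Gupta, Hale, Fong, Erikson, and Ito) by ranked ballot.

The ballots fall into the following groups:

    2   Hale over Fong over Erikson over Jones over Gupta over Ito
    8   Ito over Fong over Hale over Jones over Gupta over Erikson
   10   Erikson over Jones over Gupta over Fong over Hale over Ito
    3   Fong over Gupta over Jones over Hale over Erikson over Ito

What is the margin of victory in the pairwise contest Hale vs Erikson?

Ballots ranking Hale above Erikson: 2+8+3 = 13.
Ballots ranking Erikson above Hale: 10.
Hale wins 13–10, a margin of 3.

3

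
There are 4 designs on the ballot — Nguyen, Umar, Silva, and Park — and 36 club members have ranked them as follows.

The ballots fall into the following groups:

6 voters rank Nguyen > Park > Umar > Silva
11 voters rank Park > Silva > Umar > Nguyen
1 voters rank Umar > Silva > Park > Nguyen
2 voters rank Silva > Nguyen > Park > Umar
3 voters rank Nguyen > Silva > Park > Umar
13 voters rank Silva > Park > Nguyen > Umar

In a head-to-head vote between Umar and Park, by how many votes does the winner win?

Ballots ranking Umar above Park: 1.
Ballots ranking Park above Umar: 6+11+2+3+13 = 35.
Park wins 35–1, a margin of 34.

34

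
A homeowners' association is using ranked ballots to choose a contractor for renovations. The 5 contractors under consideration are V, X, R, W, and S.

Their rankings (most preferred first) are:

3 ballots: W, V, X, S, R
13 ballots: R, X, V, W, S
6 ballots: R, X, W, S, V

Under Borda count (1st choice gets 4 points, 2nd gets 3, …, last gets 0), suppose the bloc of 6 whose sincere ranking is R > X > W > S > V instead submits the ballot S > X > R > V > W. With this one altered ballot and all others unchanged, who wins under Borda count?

Borda totals with the altered ballot: V 41, X 63, R 64, W 25, S 27.
The winner is unchanged: still R.

R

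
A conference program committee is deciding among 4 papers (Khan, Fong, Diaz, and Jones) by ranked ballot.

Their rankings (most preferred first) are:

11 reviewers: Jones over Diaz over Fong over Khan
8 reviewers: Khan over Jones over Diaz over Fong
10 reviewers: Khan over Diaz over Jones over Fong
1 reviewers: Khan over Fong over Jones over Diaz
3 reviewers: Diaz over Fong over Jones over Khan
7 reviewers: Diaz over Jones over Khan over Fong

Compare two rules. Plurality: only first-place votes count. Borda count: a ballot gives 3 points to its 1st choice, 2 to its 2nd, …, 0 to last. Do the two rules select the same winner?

No

Plurality first-place counts: Khan 19, Fong 0, Diaz 10, Jones 11 → Khan.
Borda totals: Khan 64, Fong 19, Diaz 80, Jones 77 → Diaz.
The two rules disagree: plurality picks Khan, Borda picks Diaz.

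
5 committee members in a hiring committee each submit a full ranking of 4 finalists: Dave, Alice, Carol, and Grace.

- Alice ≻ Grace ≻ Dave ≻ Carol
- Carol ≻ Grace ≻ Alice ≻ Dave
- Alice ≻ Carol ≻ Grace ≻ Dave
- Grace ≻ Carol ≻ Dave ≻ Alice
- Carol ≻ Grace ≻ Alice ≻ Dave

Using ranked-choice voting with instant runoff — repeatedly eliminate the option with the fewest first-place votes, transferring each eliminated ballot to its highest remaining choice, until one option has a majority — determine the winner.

Carol

Round 1: Alice 2, Carol 2, Grace 1, Dave 0. Dave has the fewest and is eliminated.
Round 2: Alice 2, Carol 2, Grace 1. Grace has the fewest and is eliminated.
Round 3: Carol 3, Alice 2. Carol has a majority.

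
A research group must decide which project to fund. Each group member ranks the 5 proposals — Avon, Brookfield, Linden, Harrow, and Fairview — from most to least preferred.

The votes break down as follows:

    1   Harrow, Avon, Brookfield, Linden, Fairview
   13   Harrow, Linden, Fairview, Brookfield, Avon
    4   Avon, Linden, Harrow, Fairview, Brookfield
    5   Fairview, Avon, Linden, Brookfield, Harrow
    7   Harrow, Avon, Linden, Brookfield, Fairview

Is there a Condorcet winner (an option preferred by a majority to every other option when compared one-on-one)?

Head-to-head results (30 voters total):
Avon vs Brookfield: Avon wins 17–13.
Avon vs Linden: Avon wins 17–13.
Avon vs Harrow: Harrow wins 21–9.
Avon vs Fairview: Fairview wins 18–12.
Brookfield vs Linden: Linden wins 29–1.
Brookfield vs Harrow: Harrow wins 25–5.
Brookfield vs Fairview: Fairview wins 22–8.
Linden vs Harrow: Harrow wins 21–9.
Linden vs Fairview: Linden wins 25–5.
Harrow vs Fairview: Harrow wins 25–5.
Harrow beats each rival — Avon (21–9), Brookfield (25–5), Linden (21–9), Fairview (25–5) — so Harrow is the Condorcet winner.

Yes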